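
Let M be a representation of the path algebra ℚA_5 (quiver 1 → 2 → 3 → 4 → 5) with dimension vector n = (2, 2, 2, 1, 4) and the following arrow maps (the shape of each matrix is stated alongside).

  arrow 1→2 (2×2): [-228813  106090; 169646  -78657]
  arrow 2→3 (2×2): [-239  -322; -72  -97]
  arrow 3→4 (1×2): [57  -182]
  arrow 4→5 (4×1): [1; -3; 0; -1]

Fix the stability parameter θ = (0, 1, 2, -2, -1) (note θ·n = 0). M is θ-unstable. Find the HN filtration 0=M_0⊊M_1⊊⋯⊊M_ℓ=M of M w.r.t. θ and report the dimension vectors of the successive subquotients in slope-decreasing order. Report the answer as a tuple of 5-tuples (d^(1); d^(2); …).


Interval decomposition of M: I[1,3], I[1,5], I[5,5]^3.
HN type (ℓ=4): μ^(1)=2; μ^(2)=1; μ^(3)=0; μ^(4)=-1

((0, 0, 1, 0, 0); (0, 1, 0, 0, 0); (2, 1, 1, 1, 1); (0, 0, 0, 0, 3))


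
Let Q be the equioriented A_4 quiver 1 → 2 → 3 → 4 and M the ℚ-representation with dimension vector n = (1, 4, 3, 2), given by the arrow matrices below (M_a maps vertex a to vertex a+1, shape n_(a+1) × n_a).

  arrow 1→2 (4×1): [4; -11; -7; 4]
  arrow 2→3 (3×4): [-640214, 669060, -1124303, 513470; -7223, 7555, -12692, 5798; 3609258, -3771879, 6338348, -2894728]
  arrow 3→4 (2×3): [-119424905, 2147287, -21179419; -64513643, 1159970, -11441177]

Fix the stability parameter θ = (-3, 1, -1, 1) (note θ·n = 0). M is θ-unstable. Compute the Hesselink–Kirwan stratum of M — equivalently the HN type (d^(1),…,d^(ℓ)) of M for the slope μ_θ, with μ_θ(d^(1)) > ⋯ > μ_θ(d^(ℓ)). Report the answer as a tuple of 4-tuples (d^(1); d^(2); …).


Interval decomposition of M: I[1,4], I[2,2], I[2,3], I[2,4].
HN type (ℓ=3): μ^(1)=1; μ^(2)=0; μ^(3)=-3

((0, 1, 0, 2); (0, 3, 3, 0); (1, 0, 0, 0))


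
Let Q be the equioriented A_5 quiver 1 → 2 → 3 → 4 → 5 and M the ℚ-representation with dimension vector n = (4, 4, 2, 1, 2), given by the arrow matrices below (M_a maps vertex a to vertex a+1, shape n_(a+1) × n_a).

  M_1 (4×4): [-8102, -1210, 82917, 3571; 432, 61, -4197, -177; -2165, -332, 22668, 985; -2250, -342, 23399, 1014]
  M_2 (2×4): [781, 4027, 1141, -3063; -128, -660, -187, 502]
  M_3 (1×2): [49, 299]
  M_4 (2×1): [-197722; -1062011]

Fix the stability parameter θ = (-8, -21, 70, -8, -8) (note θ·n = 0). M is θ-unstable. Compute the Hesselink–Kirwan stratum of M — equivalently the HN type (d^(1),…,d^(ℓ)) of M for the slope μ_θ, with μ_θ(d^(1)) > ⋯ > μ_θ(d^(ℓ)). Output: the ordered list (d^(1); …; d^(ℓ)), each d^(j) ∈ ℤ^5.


Via rank(M_{q-1}∘⋯∘M_p): M ≅ I[1,2]^2, I[1,3], I[1,5], I[5,5].
μ_θ-semistable layers: μ^(1)=70; μ^(2)=18; μ^(3)=-8; μ^(4)=-29/2

((0, 0, 1, 0, 0); (0, 0, 1, 1, 1); (0, 0, 0, 0, 1); (4, 4, 0, 0, 0))


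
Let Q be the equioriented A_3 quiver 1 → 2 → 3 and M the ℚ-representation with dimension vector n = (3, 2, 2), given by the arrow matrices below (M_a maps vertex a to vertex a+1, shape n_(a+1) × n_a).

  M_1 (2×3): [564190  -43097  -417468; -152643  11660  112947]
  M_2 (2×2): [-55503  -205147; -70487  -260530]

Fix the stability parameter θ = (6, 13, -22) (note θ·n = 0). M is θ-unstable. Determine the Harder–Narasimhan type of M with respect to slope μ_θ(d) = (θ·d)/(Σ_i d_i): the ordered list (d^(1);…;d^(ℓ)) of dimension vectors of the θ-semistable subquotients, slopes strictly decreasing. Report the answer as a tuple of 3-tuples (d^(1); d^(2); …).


Via rank(M_{q-1}∘⋯∘M_p): M ≅ I[1,1], I[1,3]^2.
μ_θ-semistable layers: μ^(1)=6; μ^(2)=-1

((1, 0, 0); (2, 2, 2))


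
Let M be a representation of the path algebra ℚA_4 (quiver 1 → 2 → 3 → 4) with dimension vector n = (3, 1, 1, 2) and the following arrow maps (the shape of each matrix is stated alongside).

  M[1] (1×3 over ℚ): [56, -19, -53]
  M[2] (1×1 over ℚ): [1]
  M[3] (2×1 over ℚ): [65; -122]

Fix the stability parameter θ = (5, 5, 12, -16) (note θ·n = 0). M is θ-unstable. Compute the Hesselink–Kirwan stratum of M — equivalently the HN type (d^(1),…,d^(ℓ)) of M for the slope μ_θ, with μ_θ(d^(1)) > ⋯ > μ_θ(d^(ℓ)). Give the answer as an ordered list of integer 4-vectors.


Via rank(M_{q-1}∘⋯∘M_p): M ≅ I[1,1]^2, I[1,4], I[4,4].
μ_θ-semistable layers: μ^(1)=5; μ^(2)=3/2; μ^(3)=-16

((2, 0, 0, 0); (1, 1, 1, 1); (0, 0, 0, 1))


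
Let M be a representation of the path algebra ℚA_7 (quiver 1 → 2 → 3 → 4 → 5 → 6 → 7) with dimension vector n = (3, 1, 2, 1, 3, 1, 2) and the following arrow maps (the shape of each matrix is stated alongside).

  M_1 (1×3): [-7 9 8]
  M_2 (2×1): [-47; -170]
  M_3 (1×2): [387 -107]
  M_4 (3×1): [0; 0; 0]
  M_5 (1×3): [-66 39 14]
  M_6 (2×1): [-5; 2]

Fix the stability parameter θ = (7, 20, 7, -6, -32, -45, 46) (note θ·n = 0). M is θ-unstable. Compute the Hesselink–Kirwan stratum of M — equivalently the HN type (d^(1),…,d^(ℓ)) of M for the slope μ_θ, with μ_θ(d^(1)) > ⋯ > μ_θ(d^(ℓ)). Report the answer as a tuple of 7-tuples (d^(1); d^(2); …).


Via rank(M_{q-1}∘⋯∘M_p): M ≅ I[1,1]^2, I[1,4], I[3,3], I[5,5]^2, I[5,7], I[7,7].
μ_θ-semistable layers: μ^(1)=46; μ^(2)=7; μ^(3)=-32; μ^(4)=-77/2

((0, 0, 0, 0, 0, 0, 2); (3, 1, 2, 1, 0, 0, 0); (0, 0, 0, 0, 2, 0, 0); (0, 0, 0, 0, 1, 1, 0))


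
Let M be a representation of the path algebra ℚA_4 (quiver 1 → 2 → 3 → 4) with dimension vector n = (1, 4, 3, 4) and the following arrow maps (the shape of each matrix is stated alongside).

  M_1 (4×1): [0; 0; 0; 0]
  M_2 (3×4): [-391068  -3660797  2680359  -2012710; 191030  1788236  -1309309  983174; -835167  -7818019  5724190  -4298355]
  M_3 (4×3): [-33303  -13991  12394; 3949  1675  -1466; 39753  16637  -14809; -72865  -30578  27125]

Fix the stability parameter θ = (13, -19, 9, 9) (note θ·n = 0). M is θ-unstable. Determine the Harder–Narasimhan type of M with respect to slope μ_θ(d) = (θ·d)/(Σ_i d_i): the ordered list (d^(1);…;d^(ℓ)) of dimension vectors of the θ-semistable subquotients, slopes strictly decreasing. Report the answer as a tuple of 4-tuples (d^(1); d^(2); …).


Interval decomposition of M: I[1,1], I[2,2], I[2,4]^3, I[4,4].
HN type (ℓ=3): μ^(1)=13; μ^(2)=9; μ^(3)=-19

((1, 0, 0, 0); (0, 0, 3, 4); (0, 4, 0, 0))


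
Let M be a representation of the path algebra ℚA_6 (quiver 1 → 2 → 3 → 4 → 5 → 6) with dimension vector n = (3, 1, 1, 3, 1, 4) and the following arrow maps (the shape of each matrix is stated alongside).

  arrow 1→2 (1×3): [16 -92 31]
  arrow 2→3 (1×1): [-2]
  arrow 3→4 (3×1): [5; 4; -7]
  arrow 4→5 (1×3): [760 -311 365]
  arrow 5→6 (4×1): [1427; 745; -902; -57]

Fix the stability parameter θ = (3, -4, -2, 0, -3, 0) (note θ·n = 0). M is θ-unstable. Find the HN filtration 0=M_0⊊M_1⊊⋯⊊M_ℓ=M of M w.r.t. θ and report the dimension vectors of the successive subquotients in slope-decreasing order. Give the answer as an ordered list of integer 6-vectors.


Interval decomposition of M: I[1,1]^2, I[1,6], I[4,4]^2, I[6,6]^3.
HN type (ℓ=3): μ^(1)=3; μ^(2)=0; μ^(3)=-6/5

((2, 0, 0, 0, 0, 0); (0, 0, 0, 2, 0, 4); (1, 1, 1, 1, 1, 0))


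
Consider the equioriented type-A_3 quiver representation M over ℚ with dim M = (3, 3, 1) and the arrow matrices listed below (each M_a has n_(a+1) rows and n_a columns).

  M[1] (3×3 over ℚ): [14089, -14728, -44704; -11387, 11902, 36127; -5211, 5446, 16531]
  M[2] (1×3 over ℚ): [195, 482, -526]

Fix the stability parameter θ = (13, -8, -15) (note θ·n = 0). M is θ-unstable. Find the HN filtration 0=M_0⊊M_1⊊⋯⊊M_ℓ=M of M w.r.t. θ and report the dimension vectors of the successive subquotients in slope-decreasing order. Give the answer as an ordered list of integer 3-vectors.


Via rank(M_{q-1}∘⋯∘M_p): M ≅ I[1,1], I[1,2], I[1,3], I[2,2].
μ_θ-semistable layers: μ^(1)=13; μ^(2)=5/2; μ^(3)=-10/3; μ^(4)=-8

((1, 0, 0); (1, 1, 0); (1, 1, 1); (0, 1, 0))


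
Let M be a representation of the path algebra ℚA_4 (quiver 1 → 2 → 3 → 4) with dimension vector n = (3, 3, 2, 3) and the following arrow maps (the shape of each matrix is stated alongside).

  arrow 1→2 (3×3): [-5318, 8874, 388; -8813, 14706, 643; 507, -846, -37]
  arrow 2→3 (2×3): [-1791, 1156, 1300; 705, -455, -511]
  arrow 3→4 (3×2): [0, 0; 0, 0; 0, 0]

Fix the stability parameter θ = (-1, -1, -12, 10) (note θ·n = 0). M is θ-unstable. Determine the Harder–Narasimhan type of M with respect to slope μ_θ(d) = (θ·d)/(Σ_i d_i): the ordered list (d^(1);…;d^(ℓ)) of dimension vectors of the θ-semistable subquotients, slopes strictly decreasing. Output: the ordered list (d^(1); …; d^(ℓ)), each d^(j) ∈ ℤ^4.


Via rank(M_{q-1}∘⋯∘M_p): M ≅ I[1,1], I[1,3]^2, I[2,2], I[4,4]^3.
μ_θ-semistable layers: μ^(1)=10; μ^(2)=-1; μ^(3)=-14/3

((0, 0, 0, 3); (1, 1, 0, 0); (2, 2, 2, 0))


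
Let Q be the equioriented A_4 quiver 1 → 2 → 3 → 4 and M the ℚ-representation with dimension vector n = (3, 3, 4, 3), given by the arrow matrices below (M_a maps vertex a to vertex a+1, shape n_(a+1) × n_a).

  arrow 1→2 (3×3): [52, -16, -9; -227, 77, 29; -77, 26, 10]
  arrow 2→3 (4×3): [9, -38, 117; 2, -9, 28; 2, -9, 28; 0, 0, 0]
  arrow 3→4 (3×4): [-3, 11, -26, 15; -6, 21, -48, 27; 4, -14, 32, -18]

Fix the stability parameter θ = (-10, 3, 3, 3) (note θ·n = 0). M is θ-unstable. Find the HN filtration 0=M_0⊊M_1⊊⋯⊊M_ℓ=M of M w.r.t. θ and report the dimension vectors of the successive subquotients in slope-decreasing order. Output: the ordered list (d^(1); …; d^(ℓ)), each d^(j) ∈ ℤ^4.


Via rank(M_{q-1}∘⋯∘M_p): M ≅ I[1,2], I[1,4]^2, I[3,3]^2, I[4,4].
μ_θ-semistable layers: μ^(1)=3; μ^(2)=-10

((0, 3, 4, 3); (3, 0, 0, 0))


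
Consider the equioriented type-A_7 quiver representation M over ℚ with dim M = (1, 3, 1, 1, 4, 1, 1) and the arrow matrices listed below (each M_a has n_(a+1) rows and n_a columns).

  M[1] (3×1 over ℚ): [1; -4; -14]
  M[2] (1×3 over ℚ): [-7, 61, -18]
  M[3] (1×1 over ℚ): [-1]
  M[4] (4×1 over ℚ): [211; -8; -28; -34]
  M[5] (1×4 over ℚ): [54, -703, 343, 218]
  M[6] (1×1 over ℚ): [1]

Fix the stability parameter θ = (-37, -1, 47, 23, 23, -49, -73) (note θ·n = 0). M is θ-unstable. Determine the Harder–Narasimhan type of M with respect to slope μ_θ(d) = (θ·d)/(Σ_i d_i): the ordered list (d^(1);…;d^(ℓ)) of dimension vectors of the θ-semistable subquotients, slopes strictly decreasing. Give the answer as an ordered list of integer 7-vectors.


Barcode: M ≅ I[1,7], I[2,2]^2, I[5,5]^3. HN layers by μ_θ (4 steps, strictly decreasing):
  μ^(1)=23; μ^(2)=-1; μ^(3)=-5; μ^(4)=-37

((0, 0, 0, 0, 3, 0, 0); (0, 2, 0, 0, 0, 0, 0); (0, 1, 1, 1, 1, 1, 1); (1, 0, 0, 0, 0, 0, 0))


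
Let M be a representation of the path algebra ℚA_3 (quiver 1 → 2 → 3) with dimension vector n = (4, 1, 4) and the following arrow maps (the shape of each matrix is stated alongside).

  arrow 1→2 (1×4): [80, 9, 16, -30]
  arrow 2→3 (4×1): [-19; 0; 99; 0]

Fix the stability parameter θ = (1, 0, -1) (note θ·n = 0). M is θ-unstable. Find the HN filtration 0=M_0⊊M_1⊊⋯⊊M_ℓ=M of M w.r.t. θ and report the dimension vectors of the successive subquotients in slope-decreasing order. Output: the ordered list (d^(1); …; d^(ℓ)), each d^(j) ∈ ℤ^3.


Interval decomposition of M: I[1,1]^3, I[1,3], I[3,3]^3.
HN type (ℓ=3): μ^(1)=1; μ^(2)=0; μ^(3)=-1

((3, 0, 0); (1, 1, 1); (0, 0, 3))


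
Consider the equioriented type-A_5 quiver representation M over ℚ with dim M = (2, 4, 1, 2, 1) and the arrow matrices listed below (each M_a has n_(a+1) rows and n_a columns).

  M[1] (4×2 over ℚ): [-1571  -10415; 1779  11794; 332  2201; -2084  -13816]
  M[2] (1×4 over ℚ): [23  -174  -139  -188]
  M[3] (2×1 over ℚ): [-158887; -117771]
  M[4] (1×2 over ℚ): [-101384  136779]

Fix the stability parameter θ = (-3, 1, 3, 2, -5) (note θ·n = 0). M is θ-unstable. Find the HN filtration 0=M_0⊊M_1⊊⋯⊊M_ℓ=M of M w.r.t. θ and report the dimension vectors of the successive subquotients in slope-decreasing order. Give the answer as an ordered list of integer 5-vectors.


Via rank(M_{q-1}∘⋯∘M_p): M ≅ I[1,2], I[1,5], I[2,2]^2, I[4,4].
μ_θ-semistable layers: μ^(1)=2; μ^(2)=1; μ^(3)=1/4; μ^(4)=-3

((0, 0, 0, 1, 0); (0, 3, 0, 0, 0); (0, 1, 1, 1, 1); (2, 0, 0, 0, 0))


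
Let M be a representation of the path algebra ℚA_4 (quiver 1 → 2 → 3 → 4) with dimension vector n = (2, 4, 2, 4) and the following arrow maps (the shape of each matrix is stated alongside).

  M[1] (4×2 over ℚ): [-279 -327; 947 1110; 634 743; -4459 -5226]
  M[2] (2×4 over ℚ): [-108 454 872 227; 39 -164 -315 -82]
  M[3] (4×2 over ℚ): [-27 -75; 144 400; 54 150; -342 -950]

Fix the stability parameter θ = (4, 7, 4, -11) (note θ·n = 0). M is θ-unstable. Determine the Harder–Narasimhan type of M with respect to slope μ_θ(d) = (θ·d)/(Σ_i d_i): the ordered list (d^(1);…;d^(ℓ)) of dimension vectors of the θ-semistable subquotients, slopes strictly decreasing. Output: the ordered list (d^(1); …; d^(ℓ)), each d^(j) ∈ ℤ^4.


Barcode: M ≅ I[1,2], I[1,3], I[2,2], I[2,4], I[4,4]^3. HN layers by μ_θ (5 steps, strictly decreasing):
  μ^(1)=7; μ^(2)=11/2; μ^(3)=4; μ^(4)=0; μ^(5)=-11

((0, 2, 0, 0); (0, 1, 1, 0); (2, 0, 0, 0); (0, 1, 1, 1); (0, 0, 0, 3))


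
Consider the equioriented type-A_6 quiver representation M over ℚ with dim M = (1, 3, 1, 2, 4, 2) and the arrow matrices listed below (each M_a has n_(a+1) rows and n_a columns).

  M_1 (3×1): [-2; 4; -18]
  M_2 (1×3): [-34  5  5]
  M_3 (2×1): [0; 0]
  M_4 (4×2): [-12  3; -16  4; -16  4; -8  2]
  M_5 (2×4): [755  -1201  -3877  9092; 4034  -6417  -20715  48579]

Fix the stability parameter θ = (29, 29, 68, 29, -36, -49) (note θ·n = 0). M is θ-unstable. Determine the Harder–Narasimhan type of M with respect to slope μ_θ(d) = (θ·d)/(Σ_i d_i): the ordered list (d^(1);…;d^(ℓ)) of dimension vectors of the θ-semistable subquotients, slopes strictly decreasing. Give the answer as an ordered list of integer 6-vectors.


Barcode: M ≅ I[1,3], I[2,2]^2, I[4,4], I[4,6], I[5,5]^2, I[5,6]. HN layers by μ_θ (5 steps, strictly decreasing):
  μ^(1)=68; μ^(2)=29; μ^(3)=-56/3; μ^(4)=-36; μ^(5)=-85/2

((0, 0, 1, 0, 0, 0); (1, 3, 0, 1, 0, 0); (0, 0, 0, 1, 1, 1); (0, 0, 0, 0, 2, 0); (0, 0, 0, 0, 1, 1))


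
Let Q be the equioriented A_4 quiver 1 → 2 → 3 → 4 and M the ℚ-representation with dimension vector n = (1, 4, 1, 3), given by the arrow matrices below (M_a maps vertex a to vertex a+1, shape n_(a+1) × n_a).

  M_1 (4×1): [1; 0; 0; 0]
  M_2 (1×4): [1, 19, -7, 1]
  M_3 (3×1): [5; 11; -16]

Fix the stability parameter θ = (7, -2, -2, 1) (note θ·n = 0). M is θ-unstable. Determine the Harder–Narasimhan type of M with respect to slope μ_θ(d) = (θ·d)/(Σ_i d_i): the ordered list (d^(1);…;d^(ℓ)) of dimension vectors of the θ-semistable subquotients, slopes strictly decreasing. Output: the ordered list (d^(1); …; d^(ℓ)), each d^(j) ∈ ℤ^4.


Barcode: M ≅ I[1,4], I[2,2]^3, I[4,4]^2. HN layers by μ_θ (2 steps, strictly decreasing):
  μ^(1)=1; μ^(2)=-2

((1, 1, 1, 3); (0, 3, 0, 0))


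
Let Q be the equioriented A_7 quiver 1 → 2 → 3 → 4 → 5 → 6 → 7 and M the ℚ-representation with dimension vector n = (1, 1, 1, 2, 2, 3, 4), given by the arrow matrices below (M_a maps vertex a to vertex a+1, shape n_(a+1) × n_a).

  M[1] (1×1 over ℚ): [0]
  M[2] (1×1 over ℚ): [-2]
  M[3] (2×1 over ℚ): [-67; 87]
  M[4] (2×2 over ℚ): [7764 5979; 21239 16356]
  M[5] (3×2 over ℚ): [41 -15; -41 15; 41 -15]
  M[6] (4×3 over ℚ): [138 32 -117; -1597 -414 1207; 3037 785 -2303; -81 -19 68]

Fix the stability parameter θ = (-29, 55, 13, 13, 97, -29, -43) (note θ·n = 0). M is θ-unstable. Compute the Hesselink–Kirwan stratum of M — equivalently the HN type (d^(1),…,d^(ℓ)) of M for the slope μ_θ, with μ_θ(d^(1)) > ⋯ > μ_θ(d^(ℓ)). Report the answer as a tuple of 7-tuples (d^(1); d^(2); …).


Via rank(M_{q-1}∘⋯∘M_p): M ≅ I[1,1], I[2,5], I[4,7], I[6,7]^2, I[7,7].
μ_θ-semistable layers: μ^(1)=97; μ^(2)=27; μ^(3)=19/2; μ^(4)=-29; μ^(5)=-36; μ^(6)=-43

((0, 0, 0, 0, 1, 0, 0); (0, 1, 1, 1, 0, 0, 0); (0, 0, 0, 1, 1, 1, 1); (1, 0, 0, 0, 0, 0, 0); (0, 0, 0, 0, 0, 2, 2); (0, 0, 0, 0, 0, 0, 1))


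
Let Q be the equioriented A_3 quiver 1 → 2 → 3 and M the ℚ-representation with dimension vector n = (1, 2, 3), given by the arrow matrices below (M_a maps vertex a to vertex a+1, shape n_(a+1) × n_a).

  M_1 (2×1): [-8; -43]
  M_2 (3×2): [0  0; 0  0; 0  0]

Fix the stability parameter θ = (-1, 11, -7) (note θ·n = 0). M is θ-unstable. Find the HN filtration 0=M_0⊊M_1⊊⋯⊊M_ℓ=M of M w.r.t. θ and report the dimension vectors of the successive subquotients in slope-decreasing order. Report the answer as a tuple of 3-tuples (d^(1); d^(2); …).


Interval decomposition of M: I[1,2], I[2,2], I[3,3]^3.
HN type (ℓ=3): μ^(1)=11; μ^(2)=-1; μ^(3)=-7

((0, 2, 0); (1, 0, 0); (0, 0, 3))


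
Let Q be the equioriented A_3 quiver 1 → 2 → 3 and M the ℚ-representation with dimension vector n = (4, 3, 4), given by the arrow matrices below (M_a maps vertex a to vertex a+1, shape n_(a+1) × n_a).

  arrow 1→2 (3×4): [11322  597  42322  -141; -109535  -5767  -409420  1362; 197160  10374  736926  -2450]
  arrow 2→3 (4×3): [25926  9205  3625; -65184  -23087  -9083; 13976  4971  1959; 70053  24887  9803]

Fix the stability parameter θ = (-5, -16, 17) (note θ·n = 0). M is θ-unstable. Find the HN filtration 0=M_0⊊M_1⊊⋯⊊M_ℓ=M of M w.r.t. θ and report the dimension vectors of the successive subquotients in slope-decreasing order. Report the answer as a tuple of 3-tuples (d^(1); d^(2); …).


Via rank(M_{q-1}∘⋯∘M_p): M ≅ I[1,1], I[1,2], I[1,3]^2, I[3,3]^2.
μ_θ-semistable layers: μ^(1)=17; μ^(2)=-5; μ^(3)=-21/2

((0, 0, 4); (1, 0, 0); (3, 3, 0))


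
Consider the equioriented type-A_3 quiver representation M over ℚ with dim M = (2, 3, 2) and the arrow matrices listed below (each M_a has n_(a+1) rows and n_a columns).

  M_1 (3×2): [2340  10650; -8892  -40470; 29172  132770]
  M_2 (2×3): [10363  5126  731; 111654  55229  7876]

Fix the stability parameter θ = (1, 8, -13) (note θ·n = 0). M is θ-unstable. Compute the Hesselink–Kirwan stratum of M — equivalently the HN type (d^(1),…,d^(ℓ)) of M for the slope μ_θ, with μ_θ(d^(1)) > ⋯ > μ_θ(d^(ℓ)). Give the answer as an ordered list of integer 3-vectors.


Barcode: M ≅ I[1,1], I[1,3], I[2,2], I[2,3]. HN layers by μ_θ (4 steps, strictly decreasing):
  μ^(1)=8; μ^(2)=1; μ^(3)=-4/3; μ^(4)=-5/2

((0, 1, 0); (1, 0, 0); (1, 1, 1); (0, 1, 1))


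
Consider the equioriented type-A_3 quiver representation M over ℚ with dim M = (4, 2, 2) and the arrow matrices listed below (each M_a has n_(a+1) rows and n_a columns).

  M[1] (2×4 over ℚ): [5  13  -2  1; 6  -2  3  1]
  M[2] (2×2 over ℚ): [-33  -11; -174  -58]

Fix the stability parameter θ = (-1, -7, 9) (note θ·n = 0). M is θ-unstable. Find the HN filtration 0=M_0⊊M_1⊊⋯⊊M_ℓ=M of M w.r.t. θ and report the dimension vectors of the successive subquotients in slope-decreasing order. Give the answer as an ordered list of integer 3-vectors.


Via rank(M_{q-1}∘⋯∘M_p): M ≅ I[1,1]^2, I[1,2], I[1,3], I[3,3].
μ_θ-semistable layers: μ^(1)=9; μ^(2)=-1; μ^(3)=-4

((0, 0, 2); (2, 0, 0); (2, 2, 0))


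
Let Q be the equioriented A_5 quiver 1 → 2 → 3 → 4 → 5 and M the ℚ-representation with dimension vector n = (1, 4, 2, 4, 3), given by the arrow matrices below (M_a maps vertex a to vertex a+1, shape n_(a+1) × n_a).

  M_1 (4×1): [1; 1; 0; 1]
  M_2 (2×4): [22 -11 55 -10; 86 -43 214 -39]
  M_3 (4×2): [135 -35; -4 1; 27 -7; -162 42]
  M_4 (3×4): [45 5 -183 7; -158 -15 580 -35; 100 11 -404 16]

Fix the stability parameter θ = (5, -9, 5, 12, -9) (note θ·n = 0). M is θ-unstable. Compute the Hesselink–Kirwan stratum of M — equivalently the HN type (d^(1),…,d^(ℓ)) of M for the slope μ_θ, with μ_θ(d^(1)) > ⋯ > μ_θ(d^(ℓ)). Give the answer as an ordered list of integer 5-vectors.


Via rank(M_{q-1}∘⋯∘M_p): M ≅ I[1,4], I[2,2]^2, I[2,5], I[4,5]^2.
μ_θ-semistable layers: μ^(1)=12; μ^(2)=5; μ^(3)=8/3; μ^(4)=3/2; μ^(5)=-2; μ^(6)=-9

((0, 0, 0, 1, 0); (0, 0, 1, 0, 0); (0, 0, 1, 1, 1); (0, 0, 0, 2, 2); (1, 1, 0, 0, 0); (0, 3, 0, 0, 0))


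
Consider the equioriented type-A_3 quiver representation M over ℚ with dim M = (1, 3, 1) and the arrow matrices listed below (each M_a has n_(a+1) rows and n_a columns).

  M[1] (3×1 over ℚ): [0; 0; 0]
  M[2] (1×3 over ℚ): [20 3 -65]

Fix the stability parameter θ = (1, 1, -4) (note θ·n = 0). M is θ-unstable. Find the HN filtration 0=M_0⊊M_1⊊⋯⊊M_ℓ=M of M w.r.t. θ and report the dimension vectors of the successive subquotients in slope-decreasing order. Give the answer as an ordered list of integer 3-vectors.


Interval decomposition of M: I[1,1], I[2,2]^2, I[2,3].
HN type (ℓ=2): μ^(1)=1; μ^(2)=-3/2

((1, 2, 0); (0, 1, 1))


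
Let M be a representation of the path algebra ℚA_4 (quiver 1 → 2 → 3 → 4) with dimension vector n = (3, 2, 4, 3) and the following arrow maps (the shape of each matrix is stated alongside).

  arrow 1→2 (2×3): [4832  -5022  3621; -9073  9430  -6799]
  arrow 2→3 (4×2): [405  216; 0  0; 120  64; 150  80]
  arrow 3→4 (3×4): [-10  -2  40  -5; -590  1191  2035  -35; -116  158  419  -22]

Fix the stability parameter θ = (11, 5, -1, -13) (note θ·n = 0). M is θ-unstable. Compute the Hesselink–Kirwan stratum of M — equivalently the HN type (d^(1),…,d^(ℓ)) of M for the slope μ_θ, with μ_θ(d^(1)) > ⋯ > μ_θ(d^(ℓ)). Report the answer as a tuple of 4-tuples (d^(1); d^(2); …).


Barcode: M ≅ I[1,1], I[1,2], I[1,3], I[3,4]^3. HN layers by μ_θ (4 steps, strictly decreasing):
  μ^(1)=11; μ^(2)=8; μ^(3)=5; μ^(4)=-7

((1, 0, 0, 0); (1, 1, 0, 0); (1, 1, 1, 0); (0, 0, 3, 3))


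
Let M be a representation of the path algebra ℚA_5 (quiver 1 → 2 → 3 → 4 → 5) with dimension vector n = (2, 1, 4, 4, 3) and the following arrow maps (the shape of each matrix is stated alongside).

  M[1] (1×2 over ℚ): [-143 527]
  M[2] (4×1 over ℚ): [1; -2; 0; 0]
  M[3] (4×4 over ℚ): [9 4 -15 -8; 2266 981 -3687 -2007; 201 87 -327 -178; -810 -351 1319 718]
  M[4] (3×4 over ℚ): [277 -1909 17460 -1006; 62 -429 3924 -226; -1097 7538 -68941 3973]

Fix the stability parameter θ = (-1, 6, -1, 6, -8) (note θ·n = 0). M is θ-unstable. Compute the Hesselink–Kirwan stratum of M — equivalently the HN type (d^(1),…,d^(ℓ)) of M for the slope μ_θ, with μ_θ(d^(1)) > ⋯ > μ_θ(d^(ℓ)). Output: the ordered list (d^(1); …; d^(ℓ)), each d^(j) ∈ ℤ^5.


Barcode: M ≅ I[1,1], I[1,5], I[3,4], I[3,5]^2. HN layers by μ_θ (3 steps, strictly decreasing):
  μ^(1)=6; μ^(2)=3/4; μ^(3)=-1

((0, 0, 0, 1, 0); (0, 1, 1, 1, 1); (2, 0, 3, 2, 2))


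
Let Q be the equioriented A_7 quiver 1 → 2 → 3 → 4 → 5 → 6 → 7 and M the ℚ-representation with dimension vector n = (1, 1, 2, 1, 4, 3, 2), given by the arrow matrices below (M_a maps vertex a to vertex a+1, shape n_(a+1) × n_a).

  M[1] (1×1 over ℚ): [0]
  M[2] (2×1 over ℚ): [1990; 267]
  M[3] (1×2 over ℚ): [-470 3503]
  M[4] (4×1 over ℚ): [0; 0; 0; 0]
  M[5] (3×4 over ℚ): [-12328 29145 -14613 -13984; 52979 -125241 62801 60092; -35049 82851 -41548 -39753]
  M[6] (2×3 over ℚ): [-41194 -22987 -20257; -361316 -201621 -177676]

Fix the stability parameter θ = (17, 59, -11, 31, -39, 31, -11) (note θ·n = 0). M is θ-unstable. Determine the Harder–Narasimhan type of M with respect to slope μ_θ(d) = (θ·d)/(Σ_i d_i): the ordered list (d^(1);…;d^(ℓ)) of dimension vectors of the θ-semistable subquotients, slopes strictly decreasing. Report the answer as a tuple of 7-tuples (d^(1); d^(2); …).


Barcode: M ≅ I[1,1], I[2,4], I[3,3], I[5,5], I[5,6], I[5,7]^2. HN layers by μ_θ (6 steps, strictly decreasing):
  μ^(1)=31; μ^(2)=24; μ^(3)=17; μ^(4)=10; μ^(5)=-11; μ^(6)=-39

((0, 0, 0, 1, 0, 1, 0); (0, 1, 1, 0, 0, 0, 0); (1, 0, 0, 0, 0, 0, 0); (0, 0, 0, 0, 0, 2, 2); (0, 0, 1, 0, 0, 0, 0); (0, 0, 0, 0, 4, 0, 0))


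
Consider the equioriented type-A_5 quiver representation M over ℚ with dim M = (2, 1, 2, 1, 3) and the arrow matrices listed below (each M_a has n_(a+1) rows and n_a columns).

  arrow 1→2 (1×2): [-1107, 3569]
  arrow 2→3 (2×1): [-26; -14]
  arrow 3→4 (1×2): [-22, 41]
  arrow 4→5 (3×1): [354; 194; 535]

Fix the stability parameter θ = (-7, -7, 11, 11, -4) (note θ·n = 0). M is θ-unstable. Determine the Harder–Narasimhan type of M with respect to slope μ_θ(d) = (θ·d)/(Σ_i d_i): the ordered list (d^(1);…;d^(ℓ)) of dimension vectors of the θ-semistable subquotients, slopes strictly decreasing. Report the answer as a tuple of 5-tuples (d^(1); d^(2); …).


Barcode: M ≅ I[1,1], I[1,5], I[3,3], I[5,5]^2. HN layers by μ_θ (4 steps, strictly decreasing):
  μ^(1)=11; μ^(2)=6; μ^(3)=-4; μ^(4)=-7

((0, 0, 1, 0, 0); (0, 0, 1, 1, 1); (0, 0, 0, 0, 2); (2, 1, 0, 0, 0))


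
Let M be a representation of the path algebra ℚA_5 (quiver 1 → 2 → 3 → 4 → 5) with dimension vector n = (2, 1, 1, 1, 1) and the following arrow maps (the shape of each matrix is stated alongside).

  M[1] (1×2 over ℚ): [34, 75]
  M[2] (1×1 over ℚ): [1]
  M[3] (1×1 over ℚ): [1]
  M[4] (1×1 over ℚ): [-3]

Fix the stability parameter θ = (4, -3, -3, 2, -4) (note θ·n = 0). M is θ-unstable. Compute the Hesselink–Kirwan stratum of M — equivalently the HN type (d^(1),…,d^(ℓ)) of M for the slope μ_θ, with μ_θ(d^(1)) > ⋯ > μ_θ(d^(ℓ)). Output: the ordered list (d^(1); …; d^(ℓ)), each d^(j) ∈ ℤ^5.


Interval decomposition of M: I[1,1], I[1,5].
HN type (ℓ=2): μ^(1)=4; μ^(2)=-4/5

((1, 0, 0, 0, 0); (1, 1, 1, 1, 1))


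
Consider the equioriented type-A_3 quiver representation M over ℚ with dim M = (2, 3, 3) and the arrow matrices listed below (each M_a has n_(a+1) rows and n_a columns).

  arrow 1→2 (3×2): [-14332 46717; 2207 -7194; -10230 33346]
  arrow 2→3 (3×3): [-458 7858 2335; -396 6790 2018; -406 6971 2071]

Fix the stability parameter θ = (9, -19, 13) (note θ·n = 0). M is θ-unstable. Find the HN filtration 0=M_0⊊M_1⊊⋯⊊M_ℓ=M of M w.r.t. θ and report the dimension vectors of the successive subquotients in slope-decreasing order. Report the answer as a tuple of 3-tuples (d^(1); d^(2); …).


Interval decomposition of M: I[1,3]^2, I[2,3].
HN type (ℓ=3): μ^(1)=13; μ^(2)=-5; μ^(3)=-19

((0, 0, 3); (2, 2, 0); (0, 1, 0))


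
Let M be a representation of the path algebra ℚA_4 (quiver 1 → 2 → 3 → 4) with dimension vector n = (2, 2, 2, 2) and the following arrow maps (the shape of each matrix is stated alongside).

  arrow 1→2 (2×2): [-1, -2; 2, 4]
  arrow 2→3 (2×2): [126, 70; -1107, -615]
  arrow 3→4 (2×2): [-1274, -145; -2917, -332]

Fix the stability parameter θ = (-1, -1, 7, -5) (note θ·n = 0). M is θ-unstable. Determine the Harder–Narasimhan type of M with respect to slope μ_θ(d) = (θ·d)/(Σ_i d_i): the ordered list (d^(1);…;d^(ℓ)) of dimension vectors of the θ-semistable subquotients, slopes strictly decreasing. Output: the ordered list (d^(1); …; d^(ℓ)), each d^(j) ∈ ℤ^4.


Interval decomposition of M: I[1,1], I[1,4], I[2,2], I[3,4].
HN type (ℓ=2): μ^(1)=1; μ^(2)=-1

((0, 0, 2, 2); (2, 2, 0, 0))


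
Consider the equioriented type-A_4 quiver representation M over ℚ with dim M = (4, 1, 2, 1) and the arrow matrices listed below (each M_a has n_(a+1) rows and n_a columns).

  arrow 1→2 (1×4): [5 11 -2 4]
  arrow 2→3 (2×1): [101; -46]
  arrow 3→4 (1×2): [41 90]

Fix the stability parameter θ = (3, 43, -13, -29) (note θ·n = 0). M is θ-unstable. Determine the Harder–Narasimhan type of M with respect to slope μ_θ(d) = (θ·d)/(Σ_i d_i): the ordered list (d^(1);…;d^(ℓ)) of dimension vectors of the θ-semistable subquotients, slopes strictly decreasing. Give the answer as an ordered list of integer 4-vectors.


Interval decomposition of M: I[1,1]^3, I[1,4], I[3,3].
HN type (ℓ=3): μ^(1)=3; μ^(2)=1; μ^(3)=-13

((3, 0, 0, 0); (1, 1, 1, 1); (0, 0, 1, 0))


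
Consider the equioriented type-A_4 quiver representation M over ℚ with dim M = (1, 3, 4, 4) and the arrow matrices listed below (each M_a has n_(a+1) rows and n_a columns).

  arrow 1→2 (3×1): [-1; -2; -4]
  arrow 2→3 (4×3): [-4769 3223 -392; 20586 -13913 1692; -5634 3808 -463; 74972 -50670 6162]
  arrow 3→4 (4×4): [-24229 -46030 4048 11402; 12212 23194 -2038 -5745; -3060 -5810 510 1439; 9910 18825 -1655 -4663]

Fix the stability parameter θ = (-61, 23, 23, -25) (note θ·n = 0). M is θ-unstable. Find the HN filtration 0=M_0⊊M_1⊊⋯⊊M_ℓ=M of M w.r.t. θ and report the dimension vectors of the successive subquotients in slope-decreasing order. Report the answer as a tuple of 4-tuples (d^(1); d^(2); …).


Barcode: M ≅ I[1,4], I[2,3], I[2,4], I[3,4], I[4,4]. HN layers by μ_θ (5 steps, strictly decreasing):
  μ^(1)=23; μ^(2)=7; μ^(3)=-1; μ^(4)=-25; μ^(5)=-61

((0, 1, 1, 0); (0, 2, 2, 2); (0, 0, 1, 1); (0, 0, 0, 1); (1, 0, 0, 0))


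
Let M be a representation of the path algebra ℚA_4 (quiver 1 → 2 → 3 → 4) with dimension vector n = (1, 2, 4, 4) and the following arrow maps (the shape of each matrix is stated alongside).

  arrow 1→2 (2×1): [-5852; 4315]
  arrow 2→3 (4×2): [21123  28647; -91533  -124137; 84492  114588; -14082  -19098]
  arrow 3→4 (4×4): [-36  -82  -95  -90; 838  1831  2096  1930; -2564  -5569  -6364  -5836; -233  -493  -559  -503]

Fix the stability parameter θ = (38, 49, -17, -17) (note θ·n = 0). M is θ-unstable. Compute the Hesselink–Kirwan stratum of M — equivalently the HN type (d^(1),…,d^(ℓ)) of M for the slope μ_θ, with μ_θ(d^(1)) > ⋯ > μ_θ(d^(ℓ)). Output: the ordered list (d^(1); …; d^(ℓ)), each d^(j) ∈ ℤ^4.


Interval decomposition of M: I[1,4], I[2,2], I[3,4]^3.
HN type (ℓ=3): μ^(1)=49; μ^(2)=53/4; μ^(3)=-17

((0, 1, 0, 0); (1, 1, 1, 1); (0, 0, 3, 3))


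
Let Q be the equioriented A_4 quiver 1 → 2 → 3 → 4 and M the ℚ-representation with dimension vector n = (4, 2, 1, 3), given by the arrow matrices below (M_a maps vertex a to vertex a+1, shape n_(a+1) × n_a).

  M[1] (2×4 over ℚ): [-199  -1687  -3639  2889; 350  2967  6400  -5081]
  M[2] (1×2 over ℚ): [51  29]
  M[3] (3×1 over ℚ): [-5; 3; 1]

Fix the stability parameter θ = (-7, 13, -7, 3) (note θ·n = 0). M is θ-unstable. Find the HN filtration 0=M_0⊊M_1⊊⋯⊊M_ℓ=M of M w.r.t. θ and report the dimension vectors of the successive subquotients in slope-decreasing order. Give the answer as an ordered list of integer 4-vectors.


Interval decomposition of M: I[1,1]^2, I[1,2], I[1,4], I[4,4]^2.
HN type (ℓ=3): μ^(1)=13; μ^(2)=3; μ^(3)=-7

((0, 1, 0, 0); (0, 1, 1, 3); (4, 0, 0, 0))


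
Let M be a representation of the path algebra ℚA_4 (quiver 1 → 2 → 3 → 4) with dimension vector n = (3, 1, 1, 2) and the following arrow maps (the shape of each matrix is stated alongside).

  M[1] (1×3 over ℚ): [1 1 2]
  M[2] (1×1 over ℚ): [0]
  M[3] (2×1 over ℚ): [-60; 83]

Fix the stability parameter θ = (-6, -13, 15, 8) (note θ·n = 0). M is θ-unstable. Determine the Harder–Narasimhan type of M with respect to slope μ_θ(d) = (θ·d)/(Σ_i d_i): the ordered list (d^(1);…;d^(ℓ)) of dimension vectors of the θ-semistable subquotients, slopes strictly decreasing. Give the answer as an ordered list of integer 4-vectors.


Via rank(M_{q-1}∘⋯∘M_p): M ≅ I[1,1]^2, I[1,2], I[3,4], I[4,4].
μ_θ-semistable layers: μ^(1)=23/2; μ^(2)=8; μ^(3)=-6; μ^(4)=-19/2

((0, 0, 1, 1); (0, 0, 0, 1); (2, 0, 0, 0); (1, 1, 0, 0))


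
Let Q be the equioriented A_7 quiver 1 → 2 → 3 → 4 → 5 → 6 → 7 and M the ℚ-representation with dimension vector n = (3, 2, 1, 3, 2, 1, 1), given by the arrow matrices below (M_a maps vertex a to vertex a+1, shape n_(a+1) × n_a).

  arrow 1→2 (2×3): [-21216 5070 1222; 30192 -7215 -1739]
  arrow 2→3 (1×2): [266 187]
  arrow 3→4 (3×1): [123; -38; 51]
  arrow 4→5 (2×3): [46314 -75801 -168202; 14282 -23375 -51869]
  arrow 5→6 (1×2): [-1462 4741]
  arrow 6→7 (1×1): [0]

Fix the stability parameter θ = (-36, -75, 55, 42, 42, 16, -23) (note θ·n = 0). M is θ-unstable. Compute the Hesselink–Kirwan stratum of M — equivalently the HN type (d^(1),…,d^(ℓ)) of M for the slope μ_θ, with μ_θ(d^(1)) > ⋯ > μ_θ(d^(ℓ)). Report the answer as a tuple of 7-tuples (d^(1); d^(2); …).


Interval decomposition of M: I[1,1]^2, I[1,6], I[2,2], I[4,4], I[4,5], I[7,7].
HN type (ℓ=6): μ^(1)=42; μ^(2)=155/4; μ^(3)=-23; μ^(4)=-36; μ^(5)=-111/2; μ^(6)=-75

((0, 0, 0, 2, 1, 0, 0); (0, 0, 1, 1, 1, 1, 0); (0, 0, 0, 0, 0, 0, 1); (2, 0, 0, 0, 0, 0, 0); (1, 1, 0, 0, 0, 0, 0); (0, 1, 0, 0, 0, 0, 0))


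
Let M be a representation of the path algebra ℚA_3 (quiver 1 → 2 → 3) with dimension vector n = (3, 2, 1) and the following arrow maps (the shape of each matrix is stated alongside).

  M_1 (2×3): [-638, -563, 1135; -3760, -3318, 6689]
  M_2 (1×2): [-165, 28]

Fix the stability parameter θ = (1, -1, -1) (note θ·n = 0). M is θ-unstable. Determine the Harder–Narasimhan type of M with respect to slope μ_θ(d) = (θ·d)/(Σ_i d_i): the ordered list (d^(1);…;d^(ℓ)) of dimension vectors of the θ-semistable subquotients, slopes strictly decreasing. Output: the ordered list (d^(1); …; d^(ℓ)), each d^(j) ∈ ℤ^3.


Interval decomposition of M: I[1,1], I[1,2], I[1,3].
HN type (ℓ=3): μ^(1)=1; μ^(2)=0; μ^(3)=-1/3

((1, 0, 0); (1, 1, 0); (1, 1, 1))


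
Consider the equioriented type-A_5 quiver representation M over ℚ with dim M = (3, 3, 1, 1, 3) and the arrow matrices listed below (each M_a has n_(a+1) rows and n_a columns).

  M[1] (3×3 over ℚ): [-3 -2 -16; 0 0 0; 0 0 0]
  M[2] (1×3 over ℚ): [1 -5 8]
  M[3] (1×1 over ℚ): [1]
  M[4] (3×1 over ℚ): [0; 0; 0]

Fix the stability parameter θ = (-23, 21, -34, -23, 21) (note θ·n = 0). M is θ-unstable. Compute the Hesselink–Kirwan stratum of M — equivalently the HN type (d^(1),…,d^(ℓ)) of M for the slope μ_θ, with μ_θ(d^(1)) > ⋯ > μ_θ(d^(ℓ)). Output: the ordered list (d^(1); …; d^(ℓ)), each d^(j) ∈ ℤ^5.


Via rank(M_{q-1}∘⋯∘M_p): M ≅ I[1,1]^2, I[1,4], I[2,2]^2, I[5,5]^3.
μ_θ-semistable layers: μ^(1)=21; μ^(2)=-12; μ^(3)=-23

((0, 2, 0, 0, 3); (0, 1, 1, 1, 0); (3, 0, 0, 0, 0))


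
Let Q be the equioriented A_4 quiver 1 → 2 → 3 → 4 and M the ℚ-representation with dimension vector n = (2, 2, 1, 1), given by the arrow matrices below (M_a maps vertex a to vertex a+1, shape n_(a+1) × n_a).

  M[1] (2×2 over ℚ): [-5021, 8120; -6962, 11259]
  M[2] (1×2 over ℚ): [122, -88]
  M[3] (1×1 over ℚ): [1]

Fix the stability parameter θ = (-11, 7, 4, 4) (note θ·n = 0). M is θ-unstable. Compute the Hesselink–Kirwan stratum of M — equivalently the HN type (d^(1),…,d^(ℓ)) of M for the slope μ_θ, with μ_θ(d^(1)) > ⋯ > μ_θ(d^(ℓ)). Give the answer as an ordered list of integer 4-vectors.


Barcode: M ≅ I[1,2], I[1,4]. HN layers by μ_θ (3 steps, strictly decreasing):
  μ^(1)=7; μ^(2)=5; μ^(3)=-11

((0, 1, 0, 0); (0, 1, 1, 1); (2, 0, 0, 0))


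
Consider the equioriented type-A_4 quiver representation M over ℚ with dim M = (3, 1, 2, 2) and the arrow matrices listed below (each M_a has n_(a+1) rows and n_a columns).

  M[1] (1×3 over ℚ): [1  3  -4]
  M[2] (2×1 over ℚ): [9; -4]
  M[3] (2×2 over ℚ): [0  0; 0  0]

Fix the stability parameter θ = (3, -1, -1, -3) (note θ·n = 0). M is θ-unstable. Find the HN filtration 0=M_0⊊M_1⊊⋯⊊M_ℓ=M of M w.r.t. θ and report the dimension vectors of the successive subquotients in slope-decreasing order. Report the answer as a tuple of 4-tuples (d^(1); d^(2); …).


Barcode: M ≅ I[1,1]^2, I[1,3], I[3,3], I[4,4]^2. HN layers by μ_θ (4 steps, strictly decreasing):
  μ^(1)=3; μ^(2)=1/3; μ^(3)=-1; μ^(4)=-3

((2, 0, 0, 0); (1, 1, 1, 0); (0, 0, 1, 0); (0, 0, 0, 2))


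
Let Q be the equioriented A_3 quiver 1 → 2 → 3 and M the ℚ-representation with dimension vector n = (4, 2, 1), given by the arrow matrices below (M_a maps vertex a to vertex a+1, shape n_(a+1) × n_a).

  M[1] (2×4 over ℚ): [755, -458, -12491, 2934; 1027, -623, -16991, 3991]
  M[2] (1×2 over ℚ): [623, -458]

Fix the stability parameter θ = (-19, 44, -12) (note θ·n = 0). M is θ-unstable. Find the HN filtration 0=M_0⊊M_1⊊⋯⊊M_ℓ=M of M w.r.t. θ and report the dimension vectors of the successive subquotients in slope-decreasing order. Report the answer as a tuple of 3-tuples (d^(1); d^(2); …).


Via rank(M_{q-1}∘⋯∘M_p): M ≅ I[1,1]^2, I[1,2], I[1,3].
μ_θ-semistable layers: μ^(1)=44; μ^(2)=16; μ^(3)=-19

((0, 1, 0); (0, 1, 1); (4, 0, 0))


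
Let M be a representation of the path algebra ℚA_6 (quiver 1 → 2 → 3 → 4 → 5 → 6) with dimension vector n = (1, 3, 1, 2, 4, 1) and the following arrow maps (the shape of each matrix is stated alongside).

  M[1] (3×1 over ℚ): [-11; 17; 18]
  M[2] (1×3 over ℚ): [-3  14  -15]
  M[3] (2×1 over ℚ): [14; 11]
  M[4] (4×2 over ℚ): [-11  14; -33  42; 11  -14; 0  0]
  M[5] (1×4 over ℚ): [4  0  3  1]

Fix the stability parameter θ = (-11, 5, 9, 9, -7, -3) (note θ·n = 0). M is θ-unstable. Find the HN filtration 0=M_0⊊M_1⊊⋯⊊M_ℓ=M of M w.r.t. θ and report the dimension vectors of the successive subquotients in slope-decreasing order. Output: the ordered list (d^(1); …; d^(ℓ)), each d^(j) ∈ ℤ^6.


Barcode: M ≅ I[1,4], I[2,2]^2, I[4,6], I[5,5]^3. HN layers by μ_θ (5 steps, strictly decreasing):
  μ^(1)=9; μ^(2)=5; μ^(3)=-1/3; μ^(4)=-7; μ^(5)=-11

((0, 0, 1, 1, 0, 0); (0, 3, 0, 0, 0, 0); (0, 0, 0, 1, 1, 1); (0, 0, 0, 0, 3, 0); (1, 0, 0, 0, 0, 0))


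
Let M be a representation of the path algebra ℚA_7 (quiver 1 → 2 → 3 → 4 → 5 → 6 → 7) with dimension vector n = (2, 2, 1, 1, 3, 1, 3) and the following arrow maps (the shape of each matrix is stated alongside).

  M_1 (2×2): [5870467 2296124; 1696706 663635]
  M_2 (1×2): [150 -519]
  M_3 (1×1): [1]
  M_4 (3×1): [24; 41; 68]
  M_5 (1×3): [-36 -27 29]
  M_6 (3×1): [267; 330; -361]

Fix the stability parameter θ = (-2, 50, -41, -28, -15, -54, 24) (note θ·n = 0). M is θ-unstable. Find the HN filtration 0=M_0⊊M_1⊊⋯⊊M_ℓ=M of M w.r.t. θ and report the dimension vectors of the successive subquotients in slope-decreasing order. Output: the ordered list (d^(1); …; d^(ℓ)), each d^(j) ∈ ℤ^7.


Interval decomposition of M: I[1,2], I[1,7], I[5,5]^2, I[7,7]^2.
HN type (ℓ=4): μ^(1)=50; μ^(2)=24; μ^(3)=-2; μ^(4)=-15

((0, 1, 0, 0, 0, 0, 0); (0, 0, 0, 0, 0, 0, 3); (1, 0, 0, 0, 0, 0, 0); (1, 1, 1, 1, 3, 1, 0))


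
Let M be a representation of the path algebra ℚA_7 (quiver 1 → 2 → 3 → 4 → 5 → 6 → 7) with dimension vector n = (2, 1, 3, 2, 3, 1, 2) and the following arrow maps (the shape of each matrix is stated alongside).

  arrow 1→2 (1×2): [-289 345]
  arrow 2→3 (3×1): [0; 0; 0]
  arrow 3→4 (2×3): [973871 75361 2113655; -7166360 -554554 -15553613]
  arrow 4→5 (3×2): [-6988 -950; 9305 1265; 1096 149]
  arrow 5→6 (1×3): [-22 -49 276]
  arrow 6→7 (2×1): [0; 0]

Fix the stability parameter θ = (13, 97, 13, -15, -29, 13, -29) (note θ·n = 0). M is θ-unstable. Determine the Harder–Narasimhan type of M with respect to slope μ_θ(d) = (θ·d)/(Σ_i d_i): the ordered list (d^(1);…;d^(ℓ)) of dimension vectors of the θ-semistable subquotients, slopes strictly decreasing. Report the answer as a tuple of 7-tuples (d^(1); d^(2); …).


Interval decomposition of M: I[1,1], I[1,2], I[3,3], I[3,5], I[3,6], I[5,5], I[7,7]^2.
HN type (ℓ=4): μ^(1)=97; μ^(2)=13; μ^(3)=-31/3; μ^(4)=-29

((0, 1, 0, 0, 0, 0, 0); (2, 0, 1, 0, 0, 1, 0); (0, 0, 2, 2, 2, 0, 0); (0, 0, 0, 0, 1, 0, 2))


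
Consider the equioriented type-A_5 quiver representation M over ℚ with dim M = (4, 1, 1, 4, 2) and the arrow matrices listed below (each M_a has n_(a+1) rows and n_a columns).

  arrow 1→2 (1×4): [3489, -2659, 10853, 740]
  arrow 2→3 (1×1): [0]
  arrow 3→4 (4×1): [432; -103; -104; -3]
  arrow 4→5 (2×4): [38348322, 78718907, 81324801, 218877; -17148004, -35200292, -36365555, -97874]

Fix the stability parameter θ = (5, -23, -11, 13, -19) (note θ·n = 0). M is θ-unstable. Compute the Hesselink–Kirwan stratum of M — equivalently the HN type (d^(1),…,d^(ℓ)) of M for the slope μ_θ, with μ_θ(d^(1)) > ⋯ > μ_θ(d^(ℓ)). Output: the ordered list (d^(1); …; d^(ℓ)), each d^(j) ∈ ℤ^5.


Interval decomposition of M: I[1,1]^3, I[1,2], I[3,5], I[4,4]^2, I[4,5].
HN type (ℓ=5): μ^(1)=13; μ^(2)=5; μ^(3)=-3; μ^(4)=-9; μ^(5)=-11

((0, 0, 0, 2, 0); (3, 0, 0, 0, 0); (0, 0, 0, 2, 2); (1, 1, 0, 0, 0); (0, 0, 1, 0, 0))
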